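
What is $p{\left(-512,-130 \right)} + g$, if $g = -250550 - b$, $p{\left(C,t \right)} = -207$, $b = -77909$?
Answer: $-172848$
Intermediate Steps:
$g = -172641$ ($g = -250550 - -77909 = -250550 + 77909 = -172641$)
$p{\left(-512,-130 \right)} + g = -207 - 172641 = -172848$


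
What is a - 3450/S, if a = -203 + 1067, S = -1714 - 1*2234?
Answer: 569087/658 ≈ 864.87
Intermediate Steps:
S = -3948 (S = -1714 - 2234 = -3948)
a = 864
a - 3450/S = 864 - 3450/(-3948) = 864 - 3450*(-1/3948) = 864 + 575/658 = 569087/658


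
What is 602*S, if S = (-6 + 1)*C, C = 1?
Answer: -3010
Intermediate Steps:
S = -5 (S = (-6 + 1)*1 = -5*1 = -5)
602*S = 602*(-5) = -3010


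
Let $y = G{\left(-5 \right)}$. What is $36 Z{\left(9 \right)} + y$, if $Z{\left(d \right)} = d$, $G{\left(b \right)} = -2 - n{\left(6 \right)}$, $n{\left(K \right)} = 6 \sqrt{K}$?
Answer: $322 - 6 \sqrt{6} \approx 307.3$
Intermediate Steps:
$G{\left(b \right)} = -2 - 6 \sqrt{6}$
$y = -2 - 6 \sqrt{6} \approx -16.697$
$36 Z{\left(9 \right)} + y = 36 \cdot 9 - \left(2 + 6 \sqrt{6}\right) = 324 - \left(2 + 6 \sqrt{6}\right) = 322 - 6 \sqrt{6}$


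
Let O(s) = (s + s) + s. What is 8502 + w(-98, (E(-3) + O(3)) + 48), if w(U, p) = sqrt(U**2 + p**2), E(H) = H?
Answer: 8502 + 2*sqrt(3130) ≈ 8613.9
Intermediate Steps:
O(s) = 3*s (O(s) = 2*s + s = 3*s)
8502 + w(-98, (E(-3) + O(3)) + 48) = 8502 + sqrt((-98)**2 + ((-3 + 3*3) + 48)**2) = 8502 + sqrt(9604 + ((-3 + 9) + 48)**2) = 8502 + sqrt(9604 + (6 + 48)**2) = 8502 + sqrt(9604 + 54**2) = 8502 + sqrt(9604 + 2916) = 8502 + sqrt(12520) = 8502 + 2*sqrt(3130)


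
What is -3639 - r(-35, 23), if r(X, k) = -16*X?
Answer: -4199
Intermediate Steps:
-3639 - r(-35, 23) = -3639 - (-16)*(-35) = -3639 - 1*560 = -3639 - 560 = -4199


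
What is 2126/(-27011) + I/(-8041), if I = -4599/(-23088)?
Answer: -131605805399/1671536190896 ≈ -0.078733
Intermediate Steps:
I = 1533/7696 (I = -4599*(-1/23088) = 1533/7696 ≈ 0.19919)
2126/(-27011) + I/(-8041) = 2126/(-27011) + (1533/7696)/(-8041) = 2126*(-1/27011) + (1533/7696)*(-1/8041) = -2126/27011 - 1533/61883536 = -131605805399/1671536190896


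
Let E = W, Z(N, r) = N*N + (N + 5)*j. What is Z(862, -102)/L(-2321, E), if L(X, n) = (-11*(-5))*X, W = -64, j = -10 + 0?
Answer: -734374/127655 ≈ -5.7528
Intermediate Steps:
j = -10
Z(N, r) = -50 + N² - 10*N (Z(N, r) = N*N + (N + 5)*(-10) = N² + (5 + N)*(-10) = N² + (-50 - 10*N) = -50 + N² - 10*N)
E = -64
L(X, n) = 55*X
Z(862, -102)/L(-2321, E) = (-50 + 862² - 10*862)/((55*(-2321))) = (-50 + 743044 - 8620)/(-127655) = 734374*(-1/127655) = -734374/127655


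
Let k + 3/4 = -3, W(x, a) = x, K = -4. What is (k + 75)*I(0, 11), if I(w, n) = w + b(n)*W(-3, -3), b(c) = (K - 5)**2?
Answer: -69255/4 ≈ -17314.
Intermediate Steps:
b(c) = 81 (b(c) = (-4 - 5)**2 = (-9)**2 = 81)
k = -15/4 (k = -3/4 - 3 = -15/4 ≈ -3.7500)
I(w, n) = -243 + w (I(w, n) = w + 81*(-3) = w - 243 = -243 + w)
(k + 75)*I(0, 11) = (-15/4 + 75)*(-243 + 0) = (285/4)*(-243) = -69255/4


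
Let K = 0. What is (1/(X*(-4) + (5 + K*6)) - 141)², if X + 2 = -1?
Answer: 5740816/289 ≈ 19864.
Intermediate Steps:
X = -3 (X = -2 - 1 = -3)
(1/(X*(-4) + (5 + K*6)) - 141)² = (1/(-3*(-4) + (5 + 0*6)) - 141)² = (1/(12 + (5 + 0)) - 141)² = (1/(12 + 5) - 141)² = (1/17 - 141)² = (-2396/17)² = 5740816/289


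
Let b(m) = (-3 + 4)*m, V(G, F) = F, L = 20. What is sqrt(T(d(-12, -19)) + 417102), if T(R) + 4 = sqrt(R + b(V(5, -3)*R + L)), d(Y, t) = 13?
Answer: sqrt(417098 + I*sqrt(6)) ≈ 645.83 + 0.002*I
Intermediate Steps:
b(m) = m (b(m) = 1*m = m)
T(R) = -4 + sqrt(20 - 2*R) (T(R) = -4 + sqrt(R + (-3*R + 20)) = -4 + sqrt(R + (20 - 3*R)) = -4 + sqrt(20 - 2*R))
sqrt(T(d(-12, -19)) + 417102) = sqrt((-4 + sqrt(20 - 2*13)) + 417102) = sqrt((-4 + sqrt(20 - 26)) + 417102) = sqrt((-4 + sqrt(-6)) + 417102) = sqrt((-4 + I*sqrt(6)) + 417102) = sqrt(417098 + I*sqrt(6))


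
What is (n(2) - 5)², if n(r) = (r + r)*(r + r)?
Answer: 121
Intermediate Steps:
n(r) = 4*r² (n(r) = (2*r)*(2*r) = 4*r²)
(n(2) - 5)² = (4*2² - 5)² = (4*4 - 5)² = (16 - 5)² = 11² = 121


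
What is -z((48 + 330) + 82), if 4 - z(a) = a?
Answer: 456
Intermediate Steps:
z(a) = 4 - a
-z((48 + 330) + 82) = -(4 - ((48 + 330) + 82)) = -(4 - (378 + 82)) = -(4 - 1*460) = -(4 - 460) = -1*(-456) = 456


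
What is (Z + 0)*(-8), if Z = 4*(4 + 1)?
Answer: -160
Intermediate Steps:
Z = 20 (Z = 4*5 = 20)
(Z + 0)*(-8) = (20 + 0)*(-8) = 20*(-8) = -160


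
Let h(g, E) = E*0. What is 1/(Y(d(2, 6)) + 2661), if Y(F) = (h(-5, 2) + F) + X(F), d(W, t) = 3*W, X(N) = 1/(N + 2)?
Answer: 8/21337 ≈ 0.00037494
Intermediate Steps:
h(g, E) = 0
X(N) = 1/(2 + N)
Y(F) = F + 1/(2 + F) (Y(F) = (0 + F) + 1/(2 + F) = F + 1/(2 + F))
1/(Y(d(2, 6)) + 2661) = 1/((1 + (3*2)*(2 + 3*2))/(2 + 3*2) + 2661) = 1/((1 + 6*(2 + 6))/(2 + 6) + 2661) = 1/((1 + 6*8)/8 + 2661) = 1/((1 + 48)/8 + 2661) = 1/((⅛)*49 + 2661) = 1/(49/8 + 2661) = 1/(21337/8) = 8/21337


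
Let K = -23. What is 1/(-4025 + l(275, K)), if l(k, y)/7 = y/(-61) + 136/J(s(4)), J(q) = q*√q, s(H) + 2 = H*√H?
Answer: -14432661/58038312598 - 189771*√6/116076625196 ≈ -0.00025268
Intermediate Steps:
s(H) = -2 + H^(3/2) (s(H) = -2 + H*√H = -2 + H^(3/2))
J(q) = q^(3/2)
l(k, y) = -7*y/61 + 238*√6/9 (l(k, y) = 7*(y/(-61) + 136/((-2 + 4^(3/2))^(3/2))) = 7*(y*(-1/61) + 136/((-2 + 8)^(3/2))) = 7*(-y/61 + 136/(6^(3/2))) = 7*(-y/61 + 136/((6*√6))) = 7*(-y/61 + 136*(√6/36)) = 7*(-y/61 + 34*√6/9) = -7*y/61 + 238*√6/9)
1/(-4025 + l(275, K)) = 1/(-4025 + (-7/61*(-23) + 238*√6/9)) = 1/(-4025 + (161/61 + 238*√6/9)) = 1/(-245364/61 + 238*√6/9)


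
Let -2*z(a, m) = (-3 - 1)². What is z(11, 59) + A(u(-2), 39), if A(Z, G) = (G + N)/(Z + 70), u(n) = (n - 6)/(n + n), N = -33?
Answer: -95/12 ≈ -7.9167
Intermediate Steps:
u(n) = (-6 + n)/(2*n) (u(n) = (-6 + n)/((2*n)) = (-6 + n)*(1/(2*n)) = (-6 + n)/(2*n))
z(a, m) = -8 (z(a, m) = -(-3 - 1)²/2 = -½*(-4)² = -½*16 = -8)
A(Z, G) = (-33 + G)/(70 + Z) (A(Z, G) = (G - 33)/(Z + 70) = (-33 + G)/(70 + Z))
z(11, 59) + A(u(-2), 39) = -8 + (-33 + 39)/(70 + (½)*(-6 - 2)/(-2)) = -8 + 6/(70 + (½)*(-½)*(-8)) = -8 + 6/(70 + 2) = -8 + 6/72 = -8 + (1/72)*6 = -8 + 1/12 = -95/12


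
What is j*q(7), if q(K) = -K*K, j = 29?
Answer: -1421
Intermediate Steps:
q(K) = -K²
j*q(7) = 29*(-1*7²) = 29*(-1*49) = 29*(-49) = -1421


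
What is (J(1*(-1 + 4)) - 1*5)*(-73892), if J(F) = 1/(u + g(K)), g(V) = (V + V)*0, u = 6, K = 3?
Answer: 1071434/3 ≈ 3.5714e+5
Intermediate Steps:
g(V) = 0 (g(V) = (2*V)*0 = 0)
J(F) = 1/6 (J(F) = 1/(6 + 0) = 1/6)
(J(1*(-1 + 4)) - 1*5)*(-73892) = (1/6 - 1*5)*(-73892) = (1/6 - 5)*(-73892) = -29/6*(-73892) = 1071434/3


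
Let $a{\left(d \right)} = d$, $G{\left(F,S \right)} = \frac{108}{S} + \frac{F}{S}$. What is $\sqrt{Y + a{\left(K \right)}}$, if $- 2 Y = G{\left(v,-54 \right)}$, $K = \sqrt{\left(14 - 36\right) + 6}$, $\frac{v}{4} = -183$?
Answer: $\frac{2 \sqrt{-13 + 9 i}}{3} \approx 0.79041 + 2.5303 i$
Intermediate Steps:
$v = -732$ ($v = 4 \left(-183\right) = -732$)
$K = 4 i$ ($K = \sqrt{-22 + 6} = \sqrt{-16} = 4 i \approx 4.0 i$)
$Y = - \frac{52}{9}$ ($Y = - \frac{\frac{1}{-54} \left(108 - 732\right)}{2} = - \frac{\left(- \frac{1}{54}\right) \left(-624\right)}{2} = \left(- \frac{1}{2}\right) \frac{104}{9} = - \frac{52}{9} \approx -5.7778$)
$\sqrt{Y + a{\left(K \right)}} = \sqrt{- \frac{52}{9} + 4 i}$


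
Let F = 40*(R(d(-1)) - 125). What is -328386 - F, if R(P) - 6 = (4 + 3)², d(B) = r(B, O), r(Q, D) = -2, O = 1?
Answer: -325586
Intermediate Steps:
d(B) = -2
R(P) = 55 (R(P) = 6 + (4 + 3)² = 6 + 7² = 6 + 49 = 55)
F = -2800 (F = 40*(55 - 125) = 40*(-70) = -2800)
-328386 - F = -328386 - 1*(-2800) = -328386 + 2800 = -325586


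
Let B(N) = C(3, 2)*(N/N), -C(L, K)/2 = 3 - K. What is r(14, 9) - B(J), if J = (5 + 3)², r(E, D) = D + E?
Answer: 25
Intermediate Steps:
C(L, K) = -6 + 2*K (C(L, K) = -2*(3 - K) = -6 + 2*K)
J = 64 (J = 8² = 64)
B(N) = -2 (B(N) = (-6 + 2*2)*(N/N) = (-6 + 4)*1 = -2*1 = -2)
r(14, 9) - B(J) = (9 + 14) - 1*(-2) = 23 + 2 = 25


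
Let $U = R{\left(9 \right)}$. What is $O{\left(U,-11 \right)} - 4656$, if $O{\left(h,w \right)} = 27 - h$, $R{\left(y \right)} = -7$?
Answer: $-4622$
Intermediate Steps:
$U = -7$
$O{\left(U,-11 \right)} - 4656 = \left(27 - -7\right) - 4656 = \left(27 + 7\right) - 4656 = 34 - 4656 = -4622$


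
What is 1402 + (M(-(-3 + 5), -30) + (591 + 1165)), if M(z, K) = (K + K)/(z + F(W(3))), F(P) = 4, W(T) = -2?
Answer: 3128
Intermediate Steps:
M(z, K) = 2*K/(4 + z) (M(z, K) = (K + K)/(z + 4) = (2*K)/(4 + z) = 2*K/(4 + z))
1402 + (M(-(-3 + 5), -30) + (591 + 1165)) = 1402 + (2*(-30)/(4 - (-3 + 5)) + (591 + 1165)) = 1402 + (2*(-30)/(4 - 1*2) + 1756) = 1402 + (2*(-30)/(4 - 2) + 1756) = 1402 + (2*(-30)/2 + 1756) = 1402 + (2*(-30)*(½) + 1756) = 1402 + (-30 + 1756) = 1402 + 1726 = 3128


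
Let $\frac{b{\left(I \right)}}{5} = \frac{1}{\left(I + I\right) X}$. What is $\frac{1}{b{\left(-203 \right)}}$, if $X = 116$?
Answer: $- \frac{47096}{5} \approx -9419.2$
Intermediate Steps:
$b{\left(I \right)} = \frac{5}{232 I}$ ($b{\left(I \right)} = 5 \frac{1}{\left(I + I\right) 116} = 5 \frac{1}{2 I} \frac{1}{116} = 5 \frac{1}{232 I} = \frac{5}{232 I}$)
$\frac{1}{b{\left(-203 \right)}} = \frac{1}{\frac{5}{232} \frac{1}{-203}} = \frac{1}{\frac{5}{232} \left(- \frac{1}{203}\right)} = \frac{1}{- \frac{5}{47096}} = - \frac{47096}{5}$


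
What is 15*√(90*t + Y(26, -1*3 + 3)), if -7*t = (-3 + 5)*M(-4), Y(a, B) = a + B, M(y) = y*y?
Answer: 15*I*√18886/7 ≈ 294.48*I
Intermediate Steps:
M(y) = y²
Y(a, B) = B + a
t = -32/7 (t = -(-3 + 5)*(-4)²/7 = -2*16/7 = -⅐*32 = -32/7 ≈ -4.5714)
15*√(90*t + Y(26, -1*3 + 3)) = 15*√(90*(-32/7) + ((-1*3 + 3) + 26)) = 15*√(-2880/7 + ((-3 + 3) + 26)) = 15*√(-2880/7 + (0 + 26)) = 15*√(-2880/7 + 26) = 15*√(-2698/7) = 15*(I*√18886/7) = 15*I*√18886/7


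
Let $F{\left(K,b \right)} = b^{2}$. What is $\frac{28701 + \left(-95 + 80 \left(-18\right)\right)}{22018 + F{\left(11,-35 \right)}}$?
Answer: $\frac{27166}{23243} \approx 1.1688$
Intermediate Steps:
$\frac{28701 + \left(-95 + 80 \left(-18\right)\right)}{22018 + F{\left(11,-35 \right)}} = \frac{28701 + \left(-95 + 80 \left(-18\right)\right)}{22018 + \left(-35\right)^{2}} = \frac{28701 - 1535}{22018 + 1225} = \frac{28701 - 1535}{23243} = 27166 \cdot \frac{1}{23243} = \frac{27166}{23243}$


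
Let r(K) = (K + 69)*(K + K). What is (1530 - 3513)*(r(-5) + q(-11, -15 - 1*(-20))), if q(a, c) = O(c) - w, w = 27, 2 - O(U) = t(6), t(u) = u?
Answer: 1330593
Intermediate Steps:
O(U) = -4 (O(U) = 2 - 1*6 = 2 - 6 = -4)
q(a, c) = -31 (q(a, c) = -4 - 1*27 = -4 - 27 = -31)
r(K) = 2*K*(69 + K) (r(K) = (69 + K)*(2*K) = 2*K*(69 + K))
(1530 - 3513)*(r(-5) + q(-11, -15 - 1*(-20))) = (1530 - 3513)*(2*(-5)*(69 - 5) - 31) = -1983*(2*(-5)*64 - 31) = -1983*(-640 - 31) = -1983*(-671) = 1330593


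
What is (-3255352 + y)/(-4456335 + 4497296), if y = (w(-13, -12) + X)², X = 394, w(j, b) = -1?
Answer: -3100903/40961 ≈ -75.704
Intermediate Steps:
y = 154449 (y = (-1 + 394)² = 393² = 154449)
(-3255352 + y)/(-4456335 + 4497296) = (-3255352 + 154449)/(-4456335 + 4497296) = -3100903/40961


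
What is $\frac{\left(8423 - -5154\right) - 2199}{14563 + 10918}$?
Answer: $\frac{11378}{25481} \approx 0.44653$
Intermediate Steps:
$\frac{\left(8423 - -5154\right) - 2199}{14563 + 10918} = \frac{\left(8423 + 5154\right) - 2199}{25481} = \left(13577 - 2199\right) \frac{1}{25481} = 11378 \cdot \frac{1}{25481} = \frac{11378}{25481}$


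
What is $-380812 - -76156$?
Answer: $-304656$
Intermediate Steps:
$-380812 - -76156 = -380812 + 76156 = -304656$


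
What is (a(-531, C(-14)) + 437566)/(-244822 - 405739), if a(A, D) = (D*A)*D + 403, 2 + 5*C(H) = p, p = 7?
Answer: -437438/650561 ≈ -0.67240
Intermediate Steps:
C(H) = 1 (C(H) = -2/5 + (1/5)*7 = -2/5 + 7/5 = 1)
a(A, D) = 403 + A*D**2 (a(A, D) = (A*D)*D + 403 = A*D**2 + 403 = 403 + A*D**2)
(a(-531, C(-14)) + 437566)/(-244822 - 405739) = ((403 - 531*1**2) + 437566)/(-244822 - 405739) = ((403 - 531*1) + 437566)/(-650561) = ((403 - 531) + 437566)*(-1/650561) = (-128 + 437566)*(-1/650561) = 437438*(-1/650561) = -437438/650561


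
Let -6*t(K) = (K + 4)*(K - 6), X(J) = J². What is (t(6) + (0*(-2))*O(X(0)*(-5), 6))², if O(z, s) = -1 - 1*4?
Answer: 0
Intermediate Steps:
O(z, s) = -5 (O(z, s) = -1 - 4 = -5)
t(K) = -(-6 + K)*(4 + K)/6 (t(K) = -(K + 4)*(K - 6)/6 = -(4 + K)*(-6 + K)/6 = -(-6 + K)*(4 + K)/6)
(t(6) + (0*(-2))*O(X(0)*(-5), 6))² = ((4 - ⅙*6² + (⅓)*6) + (0*(-2))*(-5))² = ((4 - ⅙*36 + 2) + 0*(-5))² = ((4 - 6 + 2) + 0)² = (0 + 0)² = 0² = 0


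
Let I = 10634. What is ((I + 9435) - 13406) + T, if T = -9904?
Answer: -3241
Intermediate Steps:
((I + 9435) - 13406) + T = ((10634 + 9435) - 13406) - 9904 = (20069 - 13406) - 9904 = 6663 - 9904 = -3241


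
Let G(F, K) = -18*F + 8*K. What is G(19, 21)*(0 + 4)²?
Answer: -2784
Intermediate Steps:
G(19, 21)*(0 + 4)² = (-18*19 + 8*21)*(0 + 4)² = (-342 + 168)*4² = -174*16 = -2784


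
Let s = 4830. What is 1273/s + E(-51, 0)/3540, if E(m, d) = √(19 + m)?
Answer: 1273/4830 + I*√2/885 ≈ 0.26356 + 0.001598*I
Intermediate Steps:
1273/s + E(-51, 0)/3540 = 1273/4830 + √(19 - 51)/3540 = 1273*(1/4830) + √(-32)*(1/3540) = 1273/4830 + (4*I*√2)*(1/3540) = 1273/4830 + I*√2/885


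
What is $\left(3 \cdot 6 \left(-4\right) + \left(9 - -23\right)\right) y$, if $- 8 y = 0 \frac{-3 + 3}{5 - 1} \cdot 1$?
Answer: $0$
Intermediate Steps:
$y = 0$ ($y = - \frac{0 \frac{-3 + 3}{5 - 1} \cdot 1}{8} = - \frac{0 \cdot \frac{0}{4} \cdot 1}{8} = - \frac{0 \cdot 0 \cdot \frac{1}{4} \cdot 1}{8} = - \frac{0 \cdot 0 \cdot 1}{8} = - \frac{0 \cdot 1}{8} = \left(- \frac{1}{8}\right) 0 = 0$)
$\left(3 \cdot 6 \left(-4\right) + \left(9 - -23\right)\right) y = \left(3 \cdot 6 \left(-4\right) + \left(9 - -23\right)\right) 0 = \left(18 \left(-4\right) + \left(9 + 23\right)\right) 0 = \left(-72 + 32\right) 0 = \left(-40\right) 0 = 0$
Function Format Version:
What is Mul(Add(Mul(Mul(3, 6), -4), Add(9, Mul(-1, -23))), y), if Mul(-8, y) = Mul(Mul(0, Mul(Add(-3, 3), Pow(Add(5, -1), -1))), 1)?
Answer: 0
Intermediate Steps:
y = 0 (y = Mul(Rational(-1, 8), Mul(Mul(0, Mul(Add(-3, 3), Pow(Add(5, -1), -1))), 1)) = Mul(Rational(-1, 8), Mul(Mul(0, Mul(0, Pow(4, -1))), 1)) = Mul(Rational(-1, 8), Mul(Mul(0, Mul(0, Rational(1, 4))), 1)) = Mul(Rational(-1, 8), Mul(Mul(0, 0), 1)) = Mul(Rational(-1, 8), Mul(0, 1)) = Mul(Rational(-1, 8), 0) = 0)
Mul(Add(Mul(Mul(3, 6), -4), Add(9, Mul(-1, -23))), y) = Mul(Add(Mul(Mul(3, 6), -4), Add(9, Mul(-1, -23))), 0) = Mul(Add(Mul(18, -4), Add(9, 23)), 0) = Mul(Add(-72, 32), 0) = Mul(-40, 0) = 0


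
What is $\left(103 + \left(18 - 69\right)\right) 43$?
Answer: $2236$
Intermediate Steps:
$\left(103 + \left(18 - 69\right)\right) 43 = \left(103 - 51\right) 43 = 52 \cdot 43 = 2236$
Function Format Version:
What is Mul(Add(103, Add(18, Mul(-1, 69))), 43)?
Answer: 2236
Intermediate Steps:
Mul(Add(103, Add(18, Mul(-1, 69))), 43) = Mul(Add(103, Add(18, -69)), 43) = Mul(Add(103, -51), 43) = Mul(52, 43) = 2236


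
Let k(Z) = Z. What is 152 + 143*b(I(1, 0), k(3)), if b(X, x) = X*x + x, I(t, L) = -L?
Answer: 581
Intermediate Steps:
b(X, x) = x + X*x
152 + 143*b(I(1, 0), k(3)) = 152 + 143*(3*(1 - 1*0)) = 152 + 143*(3*(1 + 0)) = 152 + 143*(3*1) = 152 + 143*3 = 152 + 429 = 581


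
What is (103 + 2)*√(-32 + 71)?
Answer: 105*√39 ≈ 655.72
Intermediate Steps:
(103 + 2)*√(-32 + 71) = 105*√39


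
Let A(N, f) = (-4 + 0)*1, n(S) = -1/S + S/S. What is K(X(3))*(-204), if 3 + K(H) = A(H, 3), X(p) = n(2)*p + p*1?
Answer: 1428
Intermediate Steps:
n(S) = 1 - 1/S (n(S) = -1/S + 1 = 1 - 1/S)
A(N, f) = -4 (A(N, f) = -4*1 = -4)
X(p) = 3*p/2 (X(p) = ((-1 + 2)/2)*p + p*1 = ((½)*1)*p + p = p/2 + p = 3*p/2)
K(H) = -7 (K(H) = -3 - 4 = -7)
K(X(3))*(-204) = -7*(-204) = 1428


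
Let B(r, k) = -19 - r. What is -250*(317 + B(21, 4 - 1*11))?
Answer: -69250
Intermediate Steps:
-250*(317 + B(21, 4 - 1*11)) = -250*(317 + (-19 - 1*21)) = -250*(317 + (-19 - 21)) = -250*(317 - 40) = -250*277 = -69250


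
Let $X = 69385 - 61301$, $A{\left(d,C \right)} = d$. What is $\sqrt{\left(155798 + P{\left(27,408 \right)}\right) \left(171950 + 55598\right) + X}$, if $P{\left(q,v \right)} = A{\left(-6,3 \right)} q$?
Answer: $2 \sqrt{8853667153} \approx 1.8819 \cdot 10^{5}$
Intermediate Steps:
$P{\left(q,v \right)} = - 6 q$
$X = 8084$ ($X = 69385 - 61301 = 8084$)
$\sqrt{\left(155798 + P{\left(27,408 \right)}\right) \left(171950 + 55598\right) + X} = \sqrt{\left(155798 - 162\right) \left(171950 + 55598\right) + 8084} = \sqrt{\left(155798 - 162\right) 227548 + 8084} = \sqrt{155636 \cdot 227548 + 8084} = \sqrt{35414660528 + 8084} = \sqrt{35414668612} = 2 \sqrt{8853667153}$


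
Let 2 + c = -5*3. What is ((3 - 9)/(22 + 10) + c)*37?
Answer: -10175/16 ≈ -635.94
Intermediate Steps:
c = -17 (c = -2 - 5*3 = -2 - 15 = -17)
((3 - 9)/(22 + 10) + c)*37 = ((3 - 9)/(22 + 10) - 17)*37 = (-6/32 - 17)*37 = (-6*1/32 - 17)*37 = (-3/16 - 17)*37 = -275/16*37 = -10175/16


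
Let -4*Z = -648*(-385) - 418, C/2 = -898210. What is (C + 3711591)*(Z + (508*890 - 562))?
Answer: 1491123413035/2 ≈ 7.4556e+11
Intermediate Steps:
C = -1796420 (C = 2*(-898210) = -1796420)
Z = -124531/2 (Z = -(-648*(-385) - 418)/4 = -(249480 - 418)/4 = -1/4*249062 = -124531/2 ≈ -62266.)
(C + 3711591)*(Z + (508*890 - 562)) = (-1796420 + 3711591)*(-124531/2 + (508*890 - 562)) = 1915171*(-124531/2 + (452120 - 562)) = 1915171*(-124531/2 + 451558) = 1915171*(778585/2) = 1491123413035/2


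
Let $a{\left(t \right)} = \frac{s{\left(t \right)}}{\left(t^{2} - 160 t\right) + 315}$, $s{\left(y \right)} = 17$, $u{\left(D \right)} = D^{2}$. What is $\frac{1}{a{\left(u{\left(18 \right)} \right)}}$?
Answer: $\frac{53451}{17} \approx 3144.2$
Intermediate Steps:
$a{\left(t \right)} = \frac{17}{315 + t^{2} - 160 t}$ ($a{\left(t \right)} = \frac{17}{\left(t^{2} - 160 t\right) + 315} = \frac{17}{315 + t^{2} - 160 t}$)
$\frac{1}{a{\left(u{\left(18 \right)} \right)}} = \frac{1}{17 \frac{1}{315 + \left(18^{2}\right)^{2} - 160 \cdot 18^{2}}} = \frac{1}{17 \frac{1}{315 + 324^{2} - 51840}} = \frac{1}{17 \frac{1}{315 + 104976 - 51840}} = \frac{1}{17 \cdot \frac{1}{53451}} = \frac{1}{\frac{17}{53451}} = \frac{53451}{17}$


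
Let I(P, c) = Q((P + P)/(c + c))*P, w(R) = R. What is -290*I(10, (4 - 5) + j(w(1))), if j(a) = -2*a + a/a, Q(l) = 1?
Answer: -2900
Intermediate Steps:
j(a) = 1 - 2*a (j(a) = -2*a + 1 = 1 - 2*a)
I(P, c) = P (I(P, c) = 1*P = P)
-290*I(10, (4 - 5) + j(w(1))) = -290*10 = -2900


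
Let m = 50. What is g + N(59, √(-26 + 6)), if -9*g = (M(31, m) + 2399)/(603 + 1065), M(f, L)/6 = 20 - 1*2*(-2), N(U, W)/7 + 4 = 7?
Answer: 312709/15012 ≈ 20.831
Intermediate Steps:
N(U, W) = 21 (N(U, W) = -28 + 7*7 = -28 + 49 = 21)
M(f, L) = 144 (M(f, L) = 6*(20 - 1*2*(-2)) = 6*(20 - 2*(-2)) = 6*(20 - 1*(-4)) = 6*(20 + 4) = 6*24 = 144)
g = -2543/15012 (g = -(144 + 2399)/(9*(603 + 1065)) = -2543/(9*1668) = -⅑*2543/1668 = -2543/15012 ≈ -0.16940)
g + N(59, √(-26 + 6)) = -2543/15012 + 21 = 312709/15012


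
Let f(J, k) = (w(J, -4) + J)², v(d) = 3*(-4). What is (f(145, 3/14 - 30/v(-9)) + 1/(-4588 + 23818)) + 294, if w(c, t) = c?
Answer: 1622896621/19230 ≈ 84394.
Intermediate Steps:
v(d) = -12
f(J, k) = 4*J² (f(J, k) = (J + J)² = (2*J)² = 4*J²)
(f(145, 3/14 - 30/v(-9)) + 1/(-4588 + 23818)) + 294 = (4*145² + 1/(-4588 + 23818)) + 294 = (4*21025 + 1/19230) + 294 = (84100 + 1/19230) + 294 = 1617243001/19230 + 294 = 1622896621/19230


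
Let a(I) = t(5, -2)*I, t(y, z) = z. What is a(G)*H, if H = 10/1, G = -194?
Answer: 3880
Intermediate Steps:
a(I) = -2*I
H = 10 (H = 10*1 = 10)
a(G)*H = -2*(-194)*10 = 388*10 = 3880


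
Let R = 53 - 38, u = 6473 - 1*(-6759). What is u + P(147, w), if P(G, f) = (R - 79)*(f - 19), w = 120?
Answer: 6768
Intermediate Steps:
u = 13232 (u = 6473 + 6759 = 13232)
R = 15
P(G, f) = 1216 - 64*f (P(G, f) = (15 - 79)*(f - 19) = -64*(-19 + f) = 1216 - 64*f)
u + P(147, w) = 13232 + (1216 - 64*120) = 13232 + (1216 - 7680) = 13232 - 6464 = 6768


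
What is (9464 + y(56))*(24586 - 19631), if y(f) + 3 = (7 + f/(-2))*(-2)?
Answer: 47087365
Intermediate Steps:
y(f) = -17 + f (y(f) = -3 + (7 + f/(-2))*(-2) = -3 + (7 + f*(-½))*(-2) = -3 + (7 - f/2)*(-2) = -3 + (-14 + f) = -17 + f)
(9464 + y(56))*(24586 - 19631) = (9464 + (-17 + 56))*(24586 - 19631) = (9464 + 39)*4955 = 9503*4955 = 47087365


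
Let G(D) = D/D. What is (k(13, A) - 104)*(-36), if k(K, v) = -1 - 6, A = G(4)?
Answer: 3996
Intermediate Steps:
G(D) = 1
A = 1
k(K, v) = -7
(k(13, A) - 104)*(-36) = (-7 - 104)*(-36) = -111*(-36) = 3996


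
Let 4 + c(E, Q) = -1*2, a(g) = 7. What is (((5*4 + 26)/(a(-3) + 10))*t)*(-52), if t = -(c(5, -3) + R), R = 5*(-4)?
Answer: -62192/17 ≈ -3658.4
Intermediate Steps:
R = -20
c(E, Q) = -6 (c(E, Q) = -4 - 1*2 = -4 - 2 = -6)
t = 26 (t = -(-6 - 20) = -1*(-26) = 26)
(((5*4 + 26)/(a(-3) + 10))*t)*(-52) = (((5*4 + 26)/(7 + 10))*26)*(-52) = (((20 + 26)/17)*26)*(-52) = ((46*(1/17))*26)*(-52) = ((46/17)*26)*(-52) = (1196/17)*(-52) = -62192/17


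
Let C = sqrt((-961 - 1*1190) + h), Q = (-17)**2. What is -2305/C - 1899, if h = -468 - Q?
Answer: -1899 + 2305*I*sqrt(727)/1454 ≈ -1899.0 + 42.744*I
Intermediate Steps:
Q = 289
h = -757 (h = -468 - 1*289 = -468 - 289 = -757)
C = 2*I*sqrt(727) (C = sqrt((-961 - 1*1190) - 757) = sqrt((-961 - 1190) - 757) = sqrt(-2151 - 757) = sqrt(-2908) = 2*I*sqrt(727) ≈ 53.926*I)
-2305/C - 1899 = -2305*(-I*sqrt(727)/1454) - 1899 = -(-2305)*I*sqrt(727)/1454 - 1899 = 2305*I*sqrt(727)/1454 - 1899 = -1899 + 2305*I*sqrt(727)/1454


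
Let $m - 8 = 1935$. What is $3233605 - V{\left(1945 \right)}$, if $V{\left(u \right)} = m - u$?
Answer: $3233607$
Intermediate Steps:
$m = 1943$ ($m = 8 + 1935 = 1943$)
$V{\left(u \right)} = 1943 - u$
$3233605 - V{\left(1945 \right)} = 3233605 - \left(1943 - 1945\right) = 3233605 - -2 = 3233605 + 2 = 3233607$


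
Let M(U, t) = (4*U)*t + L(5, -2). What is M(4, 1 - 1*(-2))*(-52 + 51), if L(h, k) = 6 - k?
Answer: -56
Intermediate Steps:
M(U, t) = 8 + 4*U*t (M(U, t) = (4*U)*t + (6 - 1*(-2)) = 4*U*t + (6 + 2) = 4*U*t + 8 = 8 + 4*U*t)
M(4, 1 - 1*(-2))*(-52 + 51) = (8 + 4*4*(1 - 1*(-2)))*(-52 + 51) = (8 + 4*4*(1 + 2))*(-1) = (8 + 4*4*3)*(-1) = (8 + 48)*(-1) = 56*(-1) = -56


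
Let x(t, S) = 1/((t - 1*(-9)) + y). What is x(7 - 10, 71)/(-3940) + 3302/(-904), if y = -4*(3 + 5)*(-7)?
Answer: -374034163/102400600 ≈ -3.6527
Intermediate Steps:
y = 224 (y = -4*8*(-7) = -32*(-7) = 224)
x(t, S) = 1/(233 + t) (x(t, S) = 1/((t - 1*(-9)) + 224) = 1/((t + 9) + 224) = 1/((9 + t) + 224) = 1/(233 + t))
x(7 - 10, 71)/(-3940) + 3302/(-904) = 1/((233 + (7 - 10))*(-3940)) + 3302/(-904) = -1/3940/(233 - 3) + 3302*(-1/904) = -1/3940/230 - 1651/452 = (1/230)*(-1/3940) - 1651/452 = -1/906200 - 1651/452 = -374034163/102400600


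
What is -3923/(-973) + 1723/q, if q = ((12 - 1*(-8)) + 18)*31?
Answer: 6297773/1146194 ≈ 5.4945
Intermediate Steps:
q = 1178 (q = ((12 + 8) + 18)*31 = (20 + 18)*31 = 38*31 = 1178)
-3923/(-973) + 1723/q = -3923/(-973) + 1723/1178 = -3923*(-1/973) + 1723*(1/1178) = 3923/973 + 1723/1178 = 6297773/1146194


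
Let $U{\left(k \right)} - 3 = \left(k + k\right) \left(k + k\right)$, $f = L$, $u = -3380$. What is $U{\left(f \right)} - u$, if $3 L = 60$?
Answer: $4983$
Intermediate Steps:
$L = 20$ ($L = \frac{1}{3} \cdot 60 = 20$)
$f = 20$
$U{\left(k \right)} = 3 + 4 k^{2}$ ($U{\left(k \right)} = 3 + \left(k + k\right) \left(k + k\right) = 3 + 2 k 2 k = 3 + 4 k^{2}$)
$U{\left(f \right)} - u = \left(3 + 4 \cdot 20^{2}\right) - -3380 = \left(3 + 4 \cdot 400\right) + 3380 = \left(3 + 1600\right) + 3380 = 1603 + 3380 = 4983$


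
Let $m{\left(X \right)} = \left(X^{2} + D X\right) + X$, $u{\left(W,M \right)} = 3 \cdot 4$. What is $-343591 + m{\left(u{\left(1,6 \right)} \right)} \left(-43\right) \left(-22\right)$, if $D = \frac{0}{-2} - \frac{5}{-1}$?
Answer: $-139255$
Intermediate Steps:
$u{\left(W,M \right)} = 12$
$D = 5$ ($D = 0 \left(- \frac{1}{2}\right) - -5 = 0 + 5 = 5$)
$m{\left(X \right)} = X^{2} + 6 X$ ($m{\left(X \right)} = \left(X^{2} + 5 X\right) + X = X^{2} + 6 X$)
$-343591 + m{\left(u{\left(1,6 \right)} \right)} \left(-43\right) \left(-22\right) = -343591 + 12 \left(6 + 12\right) \left(-43\right) \left(-22\right) = -343591 + 12 \cdot 18 \left(-43\right) \left(-22\right) = -343591 + 216 \left(-43\right) \left(-22\right) = -343591 - -204336 = -343591 + 204336 = -139255$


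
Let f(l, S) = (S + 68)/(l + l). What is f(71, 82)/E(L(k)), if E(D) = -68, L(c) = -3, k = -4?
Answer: -75/4828 ≈ -0.015534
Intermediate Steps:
f(l, S) = (68 + S)/(2*l) (f(l, S) = (68 + S)/((2*l)) = (68 + S)*(1/(2*l)) = (68 + S)/(2*l))
f(71, 82)/E(L(k)) = ((½)*(68 + 82)/71)/(-68) = ((½)*(1/71)*150)*(-1/68) = (75/71)*(-1/68) = -75/4828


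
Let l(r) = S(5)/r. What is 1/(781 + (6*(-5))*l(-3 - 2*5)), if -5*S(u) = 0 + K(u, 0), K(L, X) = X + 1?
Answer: 13/10147 ≈ 0.0012812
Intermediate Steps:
K(L, X) = 1 + X
S(u) = -⅕ (S(u) = -(0 + (1 + 0))/5 = -(0 + 1)/5 = -⅕*1 = -⅕)
l(r) = -1/(5*r)
1/(781 + (6*(-5))*l(-3 - 2*5)) = 1/(781 + (6*(-5))*(-1/(5*(-3 - 2*5)))) = 1/(781 - (-6)/(-3 - 10)) = 1/(781 - (-6)/(-13)) = 1/(781 - (-6)*(-1)/13) = 1/(781 - 30*1/65) = 1/(781 - 6/13) = 1/(10147/13) = 13/10147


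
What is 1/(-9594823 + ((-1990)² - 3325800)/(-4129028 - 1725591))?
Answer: -5854619/56174033671737 ≈ -1.0422e-7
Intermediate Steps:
1/(-9594823 + ((-1990)² - 3325800)/(-4129028 - 1725591)) = 1/(-9594823 + (3960100 - 3325800)/(-5854619)) = 1/(-9594823 + 634300*(-1/5854619)) = 1/(-9594823 - 634300/5854619) = 1/(-56174033671737/5854619) = -5854619/56174033671737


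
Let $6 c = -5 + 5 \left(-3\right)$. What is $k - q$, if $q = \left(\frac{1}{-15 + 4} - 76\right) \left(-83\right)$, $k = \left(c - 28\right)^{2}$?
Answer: $- \frac{528043}{99} \approx -5333.8$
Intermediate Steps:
$c = - \frac{10}{3}$ ($c = \frac{-5 + 5 \left(-3\right)}{6} = \frac{-5 - 15}{6} = \frac{1}{6} \left(-20\right) = - \frac{10}{3} \approx -3.3333$)
$k = \frac{8836}{9}$ ($k = \left(- \frac{10}{3} - 28\right)^{2} = \left(- \frac{94}{3}\right)^{2} = \frac{8836}{9} \approx 981.78$)
$q = \frac{69471}{11}$ ($q = \left(\frac{1}{-11} - 76\right) \left(-83\right) = \left(- \frac{1}{11} - 76\right) \left(-83\right) = \left(- \frac{837}{11}\right) \left(-83\right) = \frac{69471}{11} \approx 6315.5$)
$k - q = \frac{8836}{9} - \frac{69471}{11} = - \frac{528043}{99}$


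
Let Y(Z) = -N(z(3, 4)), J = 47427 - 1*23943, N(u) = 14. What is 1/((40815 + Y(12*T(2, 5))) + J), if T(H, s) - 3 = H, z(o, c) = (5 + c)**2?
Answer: 1/64285 ≈ 1.5556e-5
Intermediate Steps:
T(H, s) = 3 + H
J = 23484 (J = 47427 - 23943 = 23484)
Y(Z) = -14 (Y(Z) = -1*14 = -14)
1/((40815 + Y(12*T(2, 5))) + J) = 1/((40815 - 14) + 23484) = 1/(40801 + 23484) = 1/64285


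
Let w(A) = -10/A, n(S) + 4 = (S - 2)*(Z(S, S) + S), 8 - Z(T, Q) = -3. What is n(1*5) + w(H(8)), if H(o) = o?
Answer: 171/4 ≈ 42.750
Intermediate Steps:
Z(T, Q) = 11 (Z(T, Q) = 8 - 1*(-3) = 8 + 3 = 11)
n(S) = -4 + (-2 + S)*(11 + S) (n(S) = -4 + (S - 2)*(11 + S) = -4 + (-2 + S)*(11 + S))
n(1*5) + w(H(8)) = (-26 + (1*5)² + 9*(1*5)) - 10/8 = (-26 + 5² + 9*5) - 10*⅛ = (-26 + 25 + 45) - 5/4 = 44 - 5/4 = 171/4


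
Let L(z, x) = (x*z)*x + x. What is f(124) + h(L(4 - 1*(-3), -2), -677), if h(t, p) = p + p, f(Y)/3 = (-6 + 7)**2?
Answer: -1351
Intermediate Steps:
L(z, x) = x + z*x**2 (L(z, x) = z*x**2 + x = x + z*x**2)
f(Y) = 3 (f(Y) = 3*(-6 + 7)**2 = 3*1**2 = 3*1 = 3)
h(t, p) = 2*p
f(124) + h(L(4 - 1*(-3), -2), -677) = 3 + 2*(-677) = 3 - 1354 = -1351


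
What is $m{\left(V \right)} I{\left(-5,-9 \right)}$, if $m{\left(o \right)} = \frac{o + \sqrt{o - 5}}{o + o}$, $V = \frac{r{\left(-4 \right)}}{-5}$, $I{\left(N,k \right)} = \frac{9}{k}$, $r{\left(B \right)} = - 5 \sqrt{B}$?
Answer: $- \frac{1}{2} + \frac{i \sqrt{-5 + 2 i}}{4} \approx -1.0697 + 0.10971 i$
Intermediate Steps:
$V = 2 i$ ($V = \frac{\left(-5\right) \sqrt{-4}}{-5} = - 5 \cdot 2 i \left(- \frac{1}{5}\right) = - 10 i \left(- \frac{1}{5}\right) = 2 i \approx 2.0 i$)
$m{\left(o \right)} = \frac{o + \sqrt{-5 + o}}{2 o}$
$m{\left(V \right)} I{\left(-5,-9 \right)} = \frac{2 i + \sqrt{-5 + 2 i}}{2 \cdot 2 i} \frac{9}{-9} = \frac{- \frac{i}{2} \left(\sqrt{-5 + 2 i} + 2 i\right)}{2} \cdot 9 \left(- \frac{1}{9}\right) = - \frac{i \left(\sqrt{-5 + 2 i} + 2 i\right)}{4} \left(-1\right) = \frac{i \left(\sqrt{-5 + 2 i} + 2 i\right)}{4}$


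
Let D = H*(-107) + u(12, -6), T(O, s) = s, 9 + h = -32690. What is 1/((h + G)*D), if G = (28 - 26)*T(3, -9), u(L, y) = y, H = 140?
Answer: 1/490296962 ≈ 2.0396e-9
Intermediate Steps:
h = -32699 (h = -9 - 32690 = -32699)
D = -14986 (D = 140*(-107) - 6 = -14980 - 6 = -14986)
G = -18 (G = (28 - 26)*(-9) = 2*(-9) = -18)
1/((h + G)*D) = 1/(-32699 - 18*(-14986)) = -1/14986/(-32717) = -1/32717*(-1/14986) = 1/490296962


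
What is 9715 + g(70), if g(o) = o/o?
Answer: 9716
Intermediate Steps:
g(o) = 1
9715 + g(70) = 9715 + 1 = 9716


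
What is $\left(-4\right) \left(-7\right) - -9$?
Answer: $37$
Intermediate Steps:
$\left(-4\right) \left(-7\right) - -9 = 28 + 9 = 37$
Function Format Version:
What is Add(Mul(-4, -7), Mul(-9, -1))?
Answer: 37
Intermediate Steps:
Add(Mul(-4, -7), Mul(-9, -1)) = Add(28, 9) = 37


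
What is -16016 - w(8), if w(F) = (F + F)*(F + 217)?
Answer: -19616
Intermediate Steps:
w(F) = 2*F*(217 + F) (w(F) = (2*F)*(217 + F) = 2*F*(217 + F))
-16016 - w(8) = -16016 - 2*8*(217 + 8) = -16016 - 2*8*225 = -16016 - 1*3600 = -16016 - 3600 = -19616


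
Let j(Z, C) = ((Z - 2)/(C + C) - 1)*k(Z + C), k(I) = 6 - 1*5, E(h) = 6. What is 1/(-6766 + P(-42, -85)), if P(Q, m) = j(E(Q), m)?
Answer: -85/575197 ≈ -0.00014778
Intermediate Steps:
k(I) = 1 (k(I) = 6 - 5 = 1)
j(Z, C) = -1 + (-2 + Z)/(2*C) (j(Z, C) = ((Z - 2)/(C + C) - 1)*1 = ((-2 + Z)/((2*C)) - 1)*1 = ((-2 + Z)*(1/(2*C)) - 1)*1 = ((-2 + Z)/(2*C) - 1)*1 = (-1 + (-2 + Z)/(2*C))*1 = -1 + (-2 + Z)/(2*C))
P(Q, m) = (2 - m)/m (P(Q, m) = (-1 + (½)*6 - m)/m = (-1 + 3 - m)/m = (2 - m)/m)
1/(-6766 + P(-42, -85)) = 1/(-6766 + (2 - 1*(-85))/(-85)) = 1/(-6766 - (2 + 85)/85) = 1/(-6766 - 1/85*87) = 1/(-6766 - 87/85) = 1/(-575197/85) = -85/575197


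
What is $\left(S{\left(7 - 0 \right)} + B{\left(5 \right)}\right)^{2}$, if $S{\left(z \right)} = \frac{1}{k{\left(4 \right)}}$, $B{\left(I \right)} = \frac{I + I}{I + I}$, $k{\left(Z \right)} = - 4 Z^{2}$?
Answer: $\frac{3969}{4096} \approx 0.96899$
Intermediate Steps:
$B{\left(I \right)} = 1$ ($B{\left(I \right)} = \frac{2 I}{2 I} = 2 I \frac{1}{2 I} = 1$)
$S{\left(z \right)} = - \frac{1}{64}$ ($S{\left(z \right)} = \frac{1}{\left(-4\right) 4^{2}} = \frac{1}{\left(-4\right) 16} = \frac{1}{-64} = - \frac{1}{64}$)
$\left(S{\left(7 - 0 \right)} + B{\left(5 \right)}\right)^{2} = \left(- \frac{1}{64} + 1\right)^{2} = \left(\frac{63}{64}\right)^{2} = \frac{3969}{4096}$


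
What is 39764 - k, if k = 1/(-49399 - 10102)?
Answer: 2365997765/59501 ≈ 39764.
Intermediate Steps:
k = -1/59501 (k = 1/(-59501) = -1/59501 ≈ -1.6806e-5)
39764 - k = 39764 - 1*(-1/59501) = 39764 + 1/59501 = 2365997765/59501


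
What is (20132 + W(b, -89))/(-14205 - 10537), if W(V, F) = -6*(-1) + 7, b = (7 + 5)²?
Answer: -20145/24742 ≈ -0.81420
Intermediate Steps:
b = 144 (b = 12² = 144)
W(V, F) = 13 (W(V, F) = 6 + 7 = 13)
(20132 + W(b, -89))/(-14205 - 10537) = (20132 + 13)/(-14205 - 10537) = 20145/(-24742) = 20145*(-1/24742) = -20145/24742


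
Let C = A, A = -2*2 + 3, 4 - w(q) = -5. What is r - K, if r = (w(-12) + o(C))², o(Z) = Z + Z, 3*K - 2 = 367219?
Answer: -122358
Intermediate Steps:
K = 122407 (K = ⅔ + (⅓)*367219 = ⅔ + 367219/3 = 122407)
w(q) = 9 (w(q) = 4 - 1*(-5) = 4 + 5 = 9)
A = -1 (A = -4 + 3 = -1)
C = -1
o(Z) = 2*Z
r = 49 (r = (9 + 2*(-1))² = (9 - 2)² = 7² = 49)
r - K = 49 - 1*122407 = 49 - 122407 = -122358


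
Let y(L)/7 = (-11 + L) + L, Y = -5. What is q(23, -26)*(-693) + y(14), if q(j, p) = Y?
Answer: 3584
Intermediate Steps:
q(j, p) = -5
y(L) = -77 + 14*L (y(L) = 7*((-11 + L) + L) = 7*(-11 + 2*L) = -77 + 14*L)
q(23, -26)*(-693) + y(14) = -5*(-693) + (-77 + 14*14) = 3465 + (-77 + 196) = 3465 + 119 = 3584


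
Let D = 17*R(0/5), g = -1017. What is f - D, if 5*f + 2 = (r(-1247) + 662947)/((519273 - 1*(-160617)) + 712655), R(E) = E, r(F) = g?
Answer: -424632/1392545 ≈ -0.30493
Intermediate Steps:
r(F) = -1017
D = 0 (D = 17*(0/5) = 17*(0*(⅕)) = 17*0 = 0)
f = -424632/1392545 (f = -⅖ + ((-1017 + 662947)/((519273 - 1*(-160617)) + 712655))/5 = -⅖ + (661930/((519273 + 160617) + 712655))/5 = -⅖ + (661930/(679890 + 712655))/5 = -⅖ + (661930/1392545)/5 = -⅖ + (661930*(1/1392545))/5 = -⅖ + (⅕)*(132386/278509) = -⅖ + 132386/1392545 = -424632/1392545 ≈ -0.30493)
f - D = -424632/1392545 - 1*0 = -424632/1392545 + 0 = -424632/1392545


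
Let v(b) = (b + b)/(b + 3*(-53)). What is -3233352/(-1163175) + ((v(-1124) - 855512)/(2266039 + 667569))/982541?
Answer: 498219955129488617552/179231045115086958175 ≈ 2.7798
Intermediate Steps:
v(b) = 2*b/(-159 + b) (v(b) = (2*b)/(b - 159) = (2*b)/(-159 + b) = 2*b/(-159 + b))
-3233352/(-1163175) + ((v(-1124) - 855512)/(2266039 + 667569))/982541 = -3233352/(-1163175) + ((2*(-1124)/(-159 - 1124) - 855512)/(2266039 + 667569))/982541 = -3233352*(-1/1163175) + ((2*(-1124)/(-1283) - 855512)/2933608)*(1/982541) = 1077784/387725 + ((2*(-1124)*(-1/1283) - 855512)*(1/2933608))*(1/982541) = 1077784/387725 + ((2248/1283 - 855512)*(1/2933608))*(1/982541) = 1077784/387725 - 1097619648/1283*1/2933608*(1/982541) = 1077784/387725 - 137202456/470477383*1/982541 = 1077784/387725 - 137202456/462263318370203 = 498219955129488617552/179231045115086958175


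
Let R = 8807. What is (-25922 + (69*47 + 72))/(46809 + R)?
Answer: -22607/55616 ≈ -0.40648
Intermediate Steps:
(-25922 + (69*47 + 72))/(46809 + R) = (-25922 + (69*47 + 72))/(46809 + 8807) = (-25922 + (3243 + 72))/55616 = (-25922 + 3315)*(1/55616) = -22607*1/55616 = -22607/55616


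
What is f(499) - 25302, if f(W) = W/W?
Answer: -25301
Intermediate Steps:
f(W) = 1
f(499) - 25302 = 1 - 25302 = -25301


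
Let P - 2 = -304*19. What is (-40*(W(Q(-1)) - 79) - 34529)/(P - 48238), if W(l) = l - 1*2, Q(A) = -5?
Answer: 10363/18004 ≈ 0.57559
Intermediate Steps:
P = -5774 (P = 2 - 304*19 = 2 - 5776 = -5774)
W(l) = -2 + l (W(l) = l - 2 = -2 + l)
(-40*(W(Q(-1)) - 79) - 34529)/(P - 48238) = (-40*((-2 - 5) - 79) - 34529)/(-5774 - 48238) = (-40*(-7 - 79) - 34529)/(-54012) = (-40*(-86) - 34529)*(-1/54012) = (3440 - 34529)*(-1/54012) = -31089*(-1/54012) = 10363/18004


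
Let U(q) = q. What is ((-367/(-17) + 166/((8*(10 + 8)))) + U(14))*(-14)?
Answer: -314797/612 ≈ -514.37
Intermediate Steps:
((-367/(-17) + 166/((8*(10 + 8)))) + U(14))*(-14) = ((-367/(-17) + 166/((8*(10 + 8)))) + 14)*(-14) = ((-367*(-1/17) + 166/((8*18))) + 14)*(-14) = ((367/17 + 166/144) + 14)*(-14) = ((367/17 + 166*(1/144)) + 14)*(-14) = ((367/17 + 83/72) + 14)*(-14) = (27835/1224 + 14)*(-14) = (44971/1224)*(-14) = -314797/612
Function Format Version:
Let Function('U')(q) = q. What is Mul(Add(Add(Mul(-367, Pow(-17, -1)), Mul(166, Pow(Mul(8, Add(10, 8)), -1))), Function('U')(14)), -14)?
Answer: Rational(-314797, 612) ≈ -514.37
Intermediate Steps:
Mul(Add(Add(Mul(-367, Pow(-17, -1)), Mul(166, Pow(Mul(8, Add(10, 8)), -1))), Function('U')(14)), -14) = Mul(Add(Add(Mul(-367, Pow(-17, -1)), Mul(166, Pow(Mul(8, Add(10, 8)), -1))), 14), -14) = Mul(Add(Add(Mul(-367, Rational(-1, 17)), Mul(166, Pow(Mul(8, 18), -1))), 14), -14) = Mul(Add(Add(Rational(367, 17), Mul(166, Pow(144, -1))), 14), -14) = Mul(Add(Add(Rational(367, 17), Mul(166, Rational(1, 144))), 14), -14) = Mul(Add(Add(Rational(367, 17), Rational(83, 72)), 14), -14) = Mul(Add(Rational(27835, 1224), 14), -14) = Mul(Rational(44971, 1224), -14) = Rational(-314797, 612)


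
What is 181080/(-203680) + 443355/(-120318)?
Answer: -42458231/9282716 ≈ -4.5739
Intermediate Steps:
181080/(-203680) + 443355/(-120318) = 181080*(-1/203680) + 443355*(-1/120318) = -4527/5092 - 13435/3646 = -42458231/9282716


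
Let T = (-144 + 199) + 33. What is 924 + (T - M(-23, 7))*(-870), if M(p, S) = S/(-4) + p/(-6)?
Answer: -147647/2 ≈ -73824.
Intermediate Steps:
M(p, S) = -S/4 - p/6 (M(p, S) = S*(-¼) + p*(-⅙) = -S/4 - p/6)
T = 88 (T = 55 + 33 = 88)
924 + (T - M(-23, 7))*(-870) = 924 + (88 - (-¼*7 - ⅙*(-23)))*(-870) = 924 + (88 - (-7/4 + 23/6))*(-870) = 924 + (88 - 1*25/12)*(-870) = 924 + (88 - 25/12)*(-870) = 924 + (1031/12)*(-870) = 924 - 149495/2 = -147647/2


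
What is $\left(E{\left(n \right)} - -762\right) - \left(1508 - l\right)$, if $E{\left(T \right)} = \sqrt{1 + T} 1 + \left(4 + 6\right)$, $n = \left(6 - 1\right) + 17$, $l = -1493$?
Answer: $-2229 + \sqrt{23} \approx -2224.2$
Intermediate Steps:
$n = 22$ ($n = 5 + 17 = 22$)
$E{\left(T \right)} = 10 + \sqrt{1 + T}$ ($E{\left(T \right)} = \sqrt{1 + T} + 10 = 10 + \sqrt{1 + T}$)
$\left(E{\left(n \right)} - -762\right) - \left(1508 - l\right) = \left(\left(10 + \sqrt{1 + 22}\right) - -762\right) - \left(1508 - -1493\right) = \left(\left(10 + \sqrt{23}\right) + 762\right) - \left(1508 + 1493\right) = \left(772 + \sqrt{23}\right) - 3001 = -2229 + \sqrt{23}$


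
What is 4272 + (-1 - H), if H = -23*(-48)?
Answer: 3167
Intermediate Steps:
H = 1104
4272 + (-1 - H) = 4272 + (-1 - 1*1104) = 4272 + (-1 - 1104) = 4272 - 1105 = 3167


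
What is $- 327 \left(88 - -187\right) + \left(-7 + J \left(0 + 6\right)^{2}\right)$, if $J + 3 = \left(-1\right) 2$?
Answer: $-90112$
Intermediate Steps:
$J = -5$ ($J = -3 - 2 = -5$)
$- 327 \left(88 - -187\right) + \left(-7 + J \left(0 + 6\right)^{2}\right) = - 327 \left(88 - -187\right) - \left(7 + 5 \left(0 + 6\right)^{2}\right) = - 327 \left(88 + 187\right) - \left(7 + 5 \cdot 6^{2}\right) = \left(-327\right) 275 - 187 = -89925 - 187 = -90112$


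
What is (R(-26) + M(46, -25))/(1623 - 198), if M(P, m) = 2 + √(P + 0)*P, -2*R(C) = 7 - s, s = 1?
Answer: -1/1425 + 46*√46/1425 ≈ 0.21824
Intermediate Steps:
R(C) = -3 (R(C) = -(7 - 1*1)/2 = -(7 - 1)/2 = -½*6 = -3)
M(P, m) = 2 + P^(3/2) (M(P, m) = 2 + √P*P = 2 + P^(3/2))
(R(-26) + M(46, -25))/(1623 - 198) = (-3 + (2 + 46^(3/2)))/(1623 - 198) = (-3 + (2 + 46*√46))/1425 = (-1 + 46*√46)*(1/1425) = -1/1425 + 46*√46/1425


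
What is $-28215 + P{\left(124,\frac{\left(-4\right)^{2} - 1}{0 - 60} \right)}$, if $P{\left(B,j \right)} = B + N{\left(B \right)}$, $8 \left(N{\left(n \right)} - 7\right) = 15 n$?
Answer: $- \frac{55703}{2} \approx -27852.0$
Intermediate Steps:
$N{\left(n \right)} = 7 + \frac{15 n}{8}$
$P{\left(B,j \right)} = 7 + \frac{23 B}{8}$ ($P{\left(B,j \right)} = B + \left(7 + \frac{15 B}{8}\right) = 7 + \frac{23 B}{8}$)
$-28215 + P{\left(124,\frac{\left(-4\right)^{2} - 1}{0 - 60} \right)} = -28215 + \left(7 + \frac{23}{8} \cdot 124\right) = -28215 + \left(7 + \frac{713}{2}\right) = -28215 + \frac{727}{2} = - \frac{55703}{2}$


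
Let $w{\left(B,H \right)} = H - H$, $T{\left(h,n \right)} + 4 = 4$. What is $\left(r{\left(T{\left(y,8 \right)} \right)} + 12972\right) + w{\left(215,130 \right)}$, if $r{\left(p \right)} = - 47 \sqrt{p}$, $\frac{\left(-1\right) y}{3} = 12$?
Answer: $12972$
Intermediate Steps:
$y = -36$ ($y = \left(-3\right) 12 = -36$)
$T{\left(h,n \right)} = 0$ ($T{\left(h,n \right)} = -4 + 4 = 0$)
$w{\left(B,H \right)} = 0$
$\left(r{\left(T{\left(y,8 \right)} \right)} + 12972\right) + w{\left(215,130 \right)} = \left(- 47 \sqrt{0} + 12972\right) + 0 = \left(\left(-47\right) 0 + 12972\right) + 0 = \left(0 + 12972\right) + 0 = 12972 + 0 = 12972$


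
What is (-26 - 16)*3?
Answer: -126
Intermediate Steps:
(-26 - 16)*3 = -42*3 = -126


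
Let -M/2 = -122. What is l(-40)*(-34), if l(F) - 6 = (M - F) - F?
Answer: -11220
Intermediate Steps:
M = 244 (M = -2*(-122) = 244)
l(F) = 250 - 2*F (l(F) = 6 + ((244 - F) - F) = 6 + (244 - 2*F) = 250 - 2*F)
l(-40)*(-34) = (250 - 2*(-40))*(-34) = (250 + 80)*(-34) = 330*(-34) = -11220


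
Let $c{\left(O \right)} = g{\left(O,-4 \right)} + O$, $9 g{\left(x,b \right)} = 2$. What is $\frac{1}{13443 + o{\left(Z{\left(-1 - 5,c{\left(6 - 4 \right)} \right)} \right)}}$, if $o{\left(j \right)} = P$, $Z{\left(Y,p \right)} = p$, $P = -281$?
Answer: $\frac{1}{13162} \approx 7.5976 \cdot 10^{-5}$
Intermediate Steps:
$g{\left(x,b \right)} = \frac{2}{9}$ ($g{\left(x,b \right)} = \frac{1}{9} \cdot 2 = \frac{2}{9}$)
$c{\left(O \right)} = \frac{2}{9} + O$
$o{\left(j \right)} = -281$
$\frac{1}{13443 + o{\left(Z{\left(-1 - 5,c{\left(6 - 4 \right)} \right)} \right)}} = \frac{1}{13443 - 281} = \frac{1}{13162}$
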